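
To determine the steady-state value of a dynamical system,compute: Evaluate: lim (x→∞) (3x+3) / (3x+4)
Divide numerator and denominator by x:
lim (3+3/x)/(3+4/x) = 1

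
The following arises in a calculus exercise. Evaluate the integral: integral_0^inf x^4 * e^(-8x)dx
This is a Gamma integral. Substitute u=8x (du=8 dx):
integral_0^inf x^4*e^(-8x) dx=(1/8^5) integral_0^inf u^4*e^(-u) du
=Gamma(5)/8^5=4!/8^5=24/32768

Answer: 3/4096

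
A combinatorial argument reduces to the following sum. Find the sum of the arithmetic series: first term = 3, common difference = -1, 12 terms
Last term: a_n=3+(12-1)·-1=-8
Sum=n(a_1+a_n)/2=12(3+(-8))/2=-30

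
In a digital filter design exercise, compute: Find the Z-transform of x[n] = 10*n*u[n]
Z{n * u[n]}=z/(z-1)^2
By linearity: Z{10 * n * u[n]}=10z/(z-1)^2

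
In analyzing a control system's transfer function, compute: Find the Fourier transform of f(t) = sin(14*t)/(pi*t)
sin(W*t)/(pi*t)=(W/pi)*sinc(W*t/pi) is the impulse response of the ideal low-pass filter with cutoff W (here W=14).
Its Fourier transform is a rectangular function:
F(omega)=1 for |omega| < 14, 0 otherwise

Answer: rect(omega/28) [i.e., 1 for |omega| < 14, 0 otherwise]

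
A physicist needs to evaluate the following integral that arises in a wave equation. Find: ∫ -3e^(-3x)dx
Since d/dx[e^(-3x)]=-3e^(-3x), we get 1 e^(-3x) + C

Answer: e^(-3x) + C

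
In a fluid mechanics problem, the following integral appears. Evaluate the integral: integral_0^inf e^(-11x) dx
integral_0^inf e^(-11x) dx = [-1/11 * e^(-11x)]_0^inf
= 0 - (-1/11) = 1/11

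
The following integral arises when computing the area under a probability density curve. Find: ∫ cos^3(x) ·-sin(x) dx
Let u=cos(x), du=-sin(x) dx
∫ u^3 du=u^4/4+C

Answer: cos^4(x)/4+C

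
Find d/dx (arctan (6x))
d/dx[arctan(u)] = u'/(1 + u²), u = 6x, u' = 6

Answer: 6/(1 + 36x²)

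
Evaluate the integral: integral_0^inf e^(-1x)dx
integral_0^inf e^(-1x) dx=[-1/1*e^(-1x)]_0^inf
=0 - (-1/1)=1/1

Answer: 1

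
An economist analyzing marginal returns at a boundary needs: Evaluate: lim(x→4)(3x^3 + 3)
Polynomial is continuous, so substitute x = 4:
3·4^3 + 3 = 195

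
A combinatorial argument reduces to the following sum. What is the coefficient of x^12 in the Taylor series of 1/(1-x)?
1/(1-x)=Σ x^n for |x|<1
All coefficients are 1

Answer: 1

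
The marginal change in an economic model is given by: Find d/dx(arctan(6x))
d/dx[arctan(u)]=u'/(1 + u²), u=6x, u'=6

Answer: 6/(1 + 36x²)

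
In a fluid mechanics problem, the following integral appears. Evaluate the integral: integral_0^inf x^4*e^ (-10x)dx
This is a Gamma integral. Substitute u = 10x (du = 10 dx):
integral_0^inf x^4*e^(-10x) dx = (1/10^5) integral_0^inf u^4*e^(-u) du
= Gamma(5)/10^5 = 4!/10^5 = 24/100000

Answer: 3/12500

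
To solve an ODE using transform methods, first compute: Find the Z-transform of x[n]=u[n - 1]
Using the time-shift property: Z{u[n-1]}=z^(-1) * z/(z-1)
=z^(0)/(z-1)

Answer: 1/(z-1)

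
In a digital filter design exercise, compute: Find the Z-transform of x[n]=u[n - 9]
Using the time-shift property: Z{u[n-9]} = z^(-9)*z/(z-1)
= z^(-8)/(z-1)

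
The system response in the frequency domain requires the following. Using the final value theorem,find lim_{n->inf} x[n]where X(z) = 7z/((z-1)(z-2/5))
Final value theorem: lim x[n]=lim_{z->1} (z-1)*X(z)
(z-1)*X(z)=7z/(z-2/5)
As z->1: 7/(1-2/5)=7/(3/5)=35/3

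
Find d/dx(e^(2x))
Chain rule: d/dx[e^u] = e^u · u' where u = 2x
u' = 2

Answer: 2·e^(2x)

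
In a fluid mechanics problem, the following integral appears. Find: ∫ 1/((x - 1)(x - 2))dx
Partial fractions: 1/((x-1)(x-2)) = A/(x-1)+B/(x-2)
A = -1, B = 1
∫ [-1· 1/(x-1)+1· 1/(x-2)] dx
= (1)[ln|x-2| - ln|x-1|]+C

Answer: ln|(x-2)/(x-1)|+C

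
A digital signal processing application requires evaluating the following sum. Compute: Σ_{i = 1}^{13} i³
Using formula: Σ i^3=[n(n+1)/2]²=[13·14/2]²=8281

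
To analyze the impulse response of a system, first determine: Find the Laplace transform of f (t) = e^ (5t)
L{e^(at)} = 1/(s-a)
L{e^(5t)} = 1/(s-5)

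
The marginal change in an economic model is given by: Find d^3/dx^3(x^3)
Apply power rule 3 times:
d^1: 3x^2
d^2: 6x
d^3: 6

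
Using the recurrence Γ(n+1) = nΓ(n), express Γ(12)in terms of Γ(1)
Γ(12) = 11Γ(11) = 11·10Γ(10) = ... = 11!·Γ(1) = 39916800·Γ(1)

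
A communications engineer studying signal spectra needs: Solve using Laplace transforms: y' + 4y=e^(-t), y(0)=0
Take L: sY - 0 + 4Y = 1/(s + 1)
Y(s + 4) = 1/(s + 1) + 0
Y = 1/((s + 1)(s + 4)) + 0/(s + 4)
Partial fractions: 1/((s + 1)(s + 4)) = (1/3)/(s + 1) - (1/3)/(s + 4)
So Y = (1/3)/(s + 1) - (1/3)/(s + 4)
Inverse Laplace transform (L^(-1){1/(s + 1)} = e^(-t), L^(-1){1/(s + 4)} = e^(-4t)):

Answer: y(t) = (1/3)·e^(-t) - (1/3)·e^(-4t)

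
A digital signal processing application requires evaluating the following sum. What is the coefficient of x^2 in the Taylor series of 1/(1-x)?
1/(1-x) = Σ x^n for |x|<1
All coefficients are 1

Answer: 1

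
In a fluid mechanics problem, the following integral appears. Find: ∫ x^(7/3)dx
Power rule: ∫ x^(7/3) dx=x^(10/3)/(10/3)+C

Answer: (3/10)·x^(10/3)+C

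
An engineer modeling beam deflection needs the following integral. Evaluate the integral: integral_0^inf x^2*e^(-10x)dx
This is a Gamma integral. Substitute u = 10x (du = 10 dx):
integral_0^inf x^2 * e^(-10x) dx = (1/10^3) integral_0^inf u^2 * e^(-u) du
= Gamma(3)/10^3 = 2!/10^3 = 2/1000

Answer: 1/500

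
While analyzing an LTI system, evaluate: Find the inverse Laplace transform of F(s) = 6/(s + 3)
L^(-1){6/(s-a)} = c·e^(at)
Here a = -3, c = 6

Answer: 6e^(-3t)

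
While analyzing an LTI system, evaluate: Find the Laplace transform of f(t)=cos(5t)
L{cos(wt)}=s/(s²+w²)
L{cos(5t)}=s/(s²+25)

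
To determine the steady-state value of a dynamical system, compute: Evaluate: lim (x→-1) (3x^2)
Polynomial is continuous, so substitute x = -1:
3·(-1)^2 = 3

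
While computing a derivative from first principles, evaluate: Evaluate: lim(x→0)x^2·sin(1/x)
Squeeze theorem: -|x^2| ≤ x^2·sin(1/x) ≤ |x^2|
Since x^2 → 0 as x → 0, by squeeze theorem the limit is 0

Answer: 0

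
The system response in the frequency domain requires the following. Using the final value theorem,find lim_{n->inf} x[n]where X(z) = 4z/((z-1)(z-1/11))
Final value theorem: lim x[n] = lim_{z->1} (z-1)*X(z)
(z-1)*X(z) = 4z/(z-1/11)
As z->1: 4/(1 - 1/11) = 4/(10/11) = 22/5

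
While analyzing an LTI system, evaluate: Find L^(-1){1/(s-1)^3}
L^(-1){1/(s-a)^n}=t^(n-1)·e^(at)/(n-1)!
Here a=1, n=3: t^2·e^(t)/2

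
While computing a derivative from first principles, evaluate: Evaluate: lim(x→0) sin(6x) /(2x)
L'Hôpital (0/0): lim 6cos(6x)/2=6/2

Answer: 3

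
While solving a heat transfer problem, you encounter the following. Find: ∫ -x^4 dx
Using power rule: ∫ -x^4 dx=-1/5 x^5+C=(-1/5)x^5+C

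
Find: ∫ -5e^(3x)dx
Since d/dx[e^(3x)]=3e^(3x), we get -5/3 e^(3x)+C

Answer: (-5/3)e^(3x)+C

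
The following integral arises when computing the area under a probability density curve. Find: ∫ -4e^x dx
Since d/dx[e^x]=+ e^x, we get -4e^x + C

Answer: -4e^x + C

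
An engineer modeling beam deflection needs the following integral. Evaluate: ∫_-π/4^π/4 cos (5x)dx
Antiderivative: sin(5x)/5
Evaluate at bounds: [sin(5·π/4)/5] - [sin(5·-π/4)/5]
= ((-√2/2) - (√2/2))/5 = -√2/5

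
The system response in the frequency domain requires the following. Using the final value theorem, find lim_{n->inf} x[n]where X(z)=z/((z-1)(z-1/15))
Final value theorem: lim x[n]=lim_{z->1} (z-1) * X(z)
(z-1) * X(z)=z/(z-1/15)
As z->1: 1/(1-1/15)=1/(14/15)=15/14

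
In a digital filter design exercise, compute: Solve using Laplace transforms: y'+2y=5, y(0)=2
Take L of both sides: sY(s) - 2 + 2Y(s)=5/s
Y(s)(s + 2)=5/s + 2
Y(s)=5/(s(s + 2)) + 2/(s + 2)
Partial fractions: 5/(s(s + 2))=(5/2)/s - (5/2)/(s + 2)
So Y(s)=(5/2)/s - (1/2)/(s + 2)
Inverse transform (L^(-1){1/s}=1, L^(-1){1/(s + 2)}=e^(-2t)):

Answer: y(t)=5/2 - (1/2)·e^(-2t)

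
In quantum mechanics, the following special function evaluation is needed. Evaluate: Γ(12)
Γ(n) = (n-1)! for positive integers
Γ(12) = 11! = 39916800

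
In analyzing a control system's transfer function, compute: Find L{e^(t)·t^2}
First shifting: L{e^(at)f(t)}=F(s-a)
L{t^2}=2/s^3
Shift s → s-1: 2/(s-1)^3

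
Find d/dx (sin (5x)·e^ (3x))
Product rule: (fg)' = f'g + fg'
f = sin(5x), f' = 5·cos(5x)
g = e^(3x), g' = 3·e^(3x)

Answer: 5·cos(5x)·e^(3x) + 3·sin(5x)·e^(3x)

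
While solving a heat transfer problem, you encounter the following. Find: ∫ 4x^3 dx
Using power rule: ∫ 4x^3 dx = 4/4 x^4+C = x^4+C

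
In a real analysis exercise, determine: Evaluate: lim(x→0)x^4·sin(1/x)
Squeeze theorem: -|x^4| ≤ x^4·sin(1/x) ≤ |x^4|
Since x^4 → 0 as x → 0, by squeeze theorem the limit is 0

Answer: 0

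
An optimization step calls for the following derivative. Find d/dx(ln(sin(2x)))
Chain rule: d/dx[ln(u)] = u'/u where u = sin(2x)
u' = 2cos(2x)

Answer: (2cos(2x))/(sin(2x))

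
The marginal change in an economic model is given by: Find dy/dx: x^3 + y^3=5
Differentiate: 3x^2 + 3y^2·(dy/dx)=0
dy/dx=-3x^2/(3y^2)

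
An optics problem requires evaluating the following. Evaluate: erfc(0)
erfc(x) = 1 - erf(x); erfc(0) = 1 - erf(0) = 1 - 0 = 1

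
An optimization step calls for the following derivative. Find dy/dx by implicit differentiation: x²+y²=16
Differentiate both sides: 2x + 2y·(dy/dx)=0
Solve: dy/dx=-2x/(2y)=-x/y

Answer: dy/dx=-x/y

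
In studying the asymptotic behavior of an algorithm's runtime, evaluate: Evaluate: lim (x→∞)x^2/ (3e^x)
Apply L'Hôpital 2 times (∞/∞ each time):
Eventually get 2!/(3e^x) → 0

Answer: 0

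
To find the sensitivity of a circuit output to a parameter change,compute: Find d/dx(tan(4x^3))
Chain rule: d/dx[tan(u)] = sec²(u)·u' where u = 4x^3
u' = 12x^2

Answer: 12x^2·sec²(4x^3)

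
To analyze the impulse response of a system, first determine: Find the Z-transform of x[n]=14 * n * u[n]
Z{n * u[n]}=z/(z-1)^2
By linearity: Z{14 * n * u[n]}=14z/(z-1)^2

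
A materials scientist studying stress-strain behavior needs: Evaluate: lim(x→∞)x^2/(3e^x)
Apply L'Hôpital 2 times (∞/∞ each time):
Eventually get 2!/(3e^x) → 0

Answer: 0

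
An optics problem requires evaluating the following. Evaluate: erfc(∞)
erfc(x)=1 - erf(x); erfc(∞)=1 - erf(∞)=1 - 1=0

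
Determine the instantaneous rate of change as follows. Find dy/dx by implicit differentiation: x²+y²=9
Differentiate both sides: 2x+2y·(dy/dx) = 0
Solve: dy/dx = -2x/(2y) = -x/y

Answer: dy/dx = -x/y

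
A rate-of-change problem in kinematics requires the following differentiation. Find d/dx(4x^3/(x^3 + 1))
Quotient rule: (f/g)' = (f'g - fg')/g²
f = 4x^3, f' = 12x^2
g = x^3 + 1, g' = 3x^2

Answer: (12x^2·(x^3 + 1) - 12x^5)/(x^3 + 1)²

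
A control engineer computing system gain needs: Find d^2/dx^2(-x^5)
Apply power rule 2 times:
d^1: -5x^4
d^2: -20x^3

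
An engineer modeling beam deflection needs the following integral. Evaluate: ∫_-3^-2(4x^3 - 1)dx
Step 1: Find antiderivative F(x) = x^4 - x
Step 2: F(-2) - F(-3) = 18 - (84) = -66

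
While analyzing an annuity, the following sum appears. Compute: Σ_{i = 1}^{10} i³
Using formula: Σ i^3=[n(n+1)/2]²=[10·11/2]²=3025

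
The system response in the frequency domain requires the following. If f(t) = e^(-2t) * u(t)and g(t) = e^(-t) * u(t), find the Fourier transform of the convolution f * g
By the convolution theorem: F{f * g} = F(omega) * G(omega)
F(omega) = 1/(2 + j * omega), G(omega) = 1/(1 + j * omega)
F{f * g} = 1/((2 + j * omega)(1 + j * omega))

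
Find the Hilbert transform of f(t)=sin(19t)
The Hilbert transform shifts each frequency component by -pi/2.
H{sin(wt)}=-cos(wt)
With w=19: H{sin(19t)}=-cos(19t)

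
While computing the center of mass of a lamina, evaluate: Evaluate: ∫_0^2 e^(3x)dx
Antiderivative: (1/3)e^(3x)
Evaluate: (1/3)(e^6 - 1)

Answer: (e^6 - 1)/3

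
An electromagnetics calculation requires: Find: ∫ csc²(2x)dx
Since d/dx[-cot(2x)] = 2csc²(2x), integral = -cot(2x)/2 + C

Answer: (-1/2)cot(2x) + C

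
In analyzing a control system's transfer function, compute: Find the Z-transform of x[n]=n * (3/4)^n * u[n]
Using the property Z{n * a^n * u[n]}=az/(z-a)^2
With a=3/4: X(z)=(3/4)z/(z - 3/4)^2, |z| > 3/4

Answer: (3/4)z/(z - 3/4)^2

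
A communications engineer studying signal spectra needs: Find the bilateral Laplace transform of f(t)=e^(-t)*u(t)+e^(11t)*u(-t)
For e^(-t) * u(t): L = 1/(s+1), Re(s) > -1
For e^(11t) * u(-t): L = -1/(s-11), Re(s) < 11
Combined: F(s) = 1/(s+1)-1/(s-11), -1 < Re(s) < 11

Answer: 1/(s+1)-1/(s-11), ROC: -1 < Re(s) < 11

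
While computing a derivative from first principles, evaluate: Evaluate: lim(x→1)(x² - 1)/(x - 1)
Factor: (x² - 1)=(x-1)(x + 1)
Cancel (x-1): lim(x→1) (x + 1)=2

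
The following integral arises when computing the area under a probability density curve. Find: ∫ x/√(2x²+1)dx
Let u = 2x²+1, du = 4x dx
∫ (1/4)·u^(-1/2) du = √u/2+C

Answer: √(2x²+1)/2+C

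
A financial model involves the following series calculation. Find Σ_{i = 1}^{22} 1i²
= 1·n(n + 1)(2n + 1)/6 = 1·22·23·45/6 = 3795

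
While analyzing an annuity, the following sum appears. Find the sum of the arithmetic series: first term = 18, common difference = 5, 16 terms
Last term: a_n=18 + (16 - 1)·5=93
Sum=n(a_1 + a_n)/2=16(18 + 93)/2=888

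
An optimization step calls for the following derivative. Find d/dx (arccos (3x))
d/dx[arccos(u)] = -u'/√(1-u²), u = 3x, u' = 3

Answer: -3/√(1-9x²)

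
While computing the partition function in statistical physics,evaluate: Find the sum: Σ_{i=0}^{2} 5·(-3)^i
Geometric series: S=a(1 - r^n)/(1 - r)
a=5, r=-3, n=3
S=5(1 + 27)/4=35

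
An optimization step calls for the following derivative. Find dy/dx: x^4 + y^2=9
Differentiate: 4x^3 + 2y·(dy/dx)=0
dy/dx=-4x^3/(2y)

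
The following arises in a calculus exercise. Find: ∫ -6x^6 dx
Using power rule: ∫ -6x^6 dx=-6/7 x^7 + C=(-6/7)x^7 + C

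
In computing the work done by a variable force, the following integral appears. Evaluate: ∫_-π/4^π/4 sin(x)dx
Antiderivative: -cos(x)
Evaluate at bounds: [-cos(1·π/4)/1] - [-cos(1·-π/4)/1]
= (-(√2/2) + (√2/2))/1 = 0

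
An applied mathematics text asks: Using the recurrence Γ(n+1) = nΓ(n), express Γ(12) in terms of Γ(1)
Γ(12) = 11Γ(11) = 11·10Γ(10) = ... = 11!·Γ(1) = 39916800·Γ(1)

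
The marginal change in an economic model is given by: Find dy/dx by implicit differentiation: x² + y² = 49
Differentiate both sides: 2x + 2y·(dy/dx) = 0
Solve: dy/dx = -2x/(2y) = -x/y

Answer: dy/dx = -x/y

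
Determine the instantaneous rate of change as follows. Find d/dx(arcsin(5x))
d/dx[arcsin(u)] = u'/√(1-u²), u = 5x, u' = 5

Answer: 5/√(1 - 25x²)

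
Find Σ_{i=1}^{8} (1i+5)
=1·Σ i+5·8=1·36+40=76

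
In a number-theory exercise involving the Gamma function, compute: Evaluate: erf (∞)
erf(∞)=1 (the error function converges to 1)

Answer: 1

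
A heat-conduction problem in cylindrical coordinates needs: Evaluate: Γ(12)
Γ(n) = (n-1)! for positive integers
Γ(12) = 11! = 39916800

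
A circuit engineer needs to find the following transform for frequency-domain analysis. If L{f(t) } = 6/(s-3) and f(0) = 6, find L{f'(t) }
L{f'(t)}=s·F(s) - f(0)=6s/(s-3)-6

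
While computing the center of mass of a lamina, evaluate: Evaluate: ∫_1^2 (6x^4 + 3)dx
Step 1: Find antiderivative F(x) = (6/5)x^5 + 3x
Step 2: F(2) - F(1) = 222/5 - (21/5) = 201/5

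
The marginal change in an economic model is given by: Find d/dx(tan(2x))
Chain rule: d/dx[tan(u)]=sec²(u)·u' where u=2x
u'=2

Answer: 2·sec²(2x)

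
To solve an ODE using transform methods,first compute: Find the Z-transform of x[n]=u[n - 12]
Using the time-shift property: Z{u[n-12]} = z^(-12)*z/(z-1)
= z^(-11)/(z-1)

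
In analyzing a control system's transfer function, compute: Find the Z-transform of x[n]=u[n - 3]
Using the time-shift property: Z{u[n-3]} = z^(-3)*z/(z-1)
= z^(-2)/(z-1)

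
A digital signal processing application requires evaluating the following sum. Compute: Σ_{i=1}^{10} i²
Using formula: Σ i^2=n(n + 1)(2n + 1)/6=10·11·21/6=385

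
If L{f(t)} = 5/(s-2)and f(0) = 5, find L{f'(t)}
L{f'(t)}=s·F(s) - f(0)=5s/(s-2)-5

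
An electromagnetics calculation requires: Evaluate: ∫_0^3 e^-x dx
Antiderivative: -e^-x
Evaluate: -(e^-3 - 1)

Answer: (e^-3 - 1)/(-1)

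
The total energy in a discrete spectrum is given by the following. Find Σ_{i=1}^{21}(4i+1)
=4·Σ i + 1·21=4·231 + 21=945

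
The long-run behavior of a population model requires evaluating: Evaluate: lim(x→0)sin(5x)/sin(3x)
sin(u) ≈ u for small u:
sin(5x)/sin(3x) ≈ 5x/(3x)=5/3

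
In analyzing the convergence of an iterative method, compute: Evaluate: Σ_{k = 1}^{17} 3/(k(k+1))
Partial fractions: 3/(k(k + 1)) = 3/k - 3/(k + 1)
Telescoping sum: 3(1 - 1/18) = 3·17/18

Answer: 17/6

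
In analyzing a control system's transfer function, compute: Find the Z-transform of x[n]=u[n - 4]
Using the time-shift property: Z{u[n-4]} = z^(-4) * z/(z-1)
= z^(-3)/(z-1)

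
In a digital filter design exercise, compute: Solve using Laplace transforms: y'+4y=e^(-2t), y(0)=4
Take L: sY - 4+4Y = 1/(s+2)
Y(s+4) = 1/(s+2)+4
Y = 1/((s+2)(s+4))+4/(s+4)
Partial fractions: 1/((s+2)(s+4)) = (1/2)/(s+2) - (1/2)/(s+4)
So Y = (1/2)/(s+2)+(7/2)/(s+4)
Inverse Laplace transform (L^(-1){1/(s+2)} = e^(-2t), L^(-1){1/(s+4)} = e^(-4t)):

Answer: y(t) = (1/2)·e^(-2t)+(7/2)·e^(-4t)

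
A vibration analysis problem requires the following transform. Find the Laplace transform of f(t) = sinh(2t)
L{sinh(at)}=a/(s²-a²)
L{sinh(2t)}=2/(s²-4)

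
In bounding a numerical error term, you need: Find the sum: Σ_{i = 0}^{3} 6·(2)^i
Geometric series: S=a(1 - r^n)/(1 - r)
a=6, r=2, n=4
S=6(1-16)/-1=90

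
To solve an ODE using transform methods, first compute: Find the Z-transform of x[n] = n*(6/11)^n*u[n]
Using the property Z{n * a^n * u[n]} = az/(z-a)^2
With a = 6/11: X(z) = (6/11)z/(z - 6/11)^2, |z| > 6/11

Answer: (6/11)z/(z - 6/11)^2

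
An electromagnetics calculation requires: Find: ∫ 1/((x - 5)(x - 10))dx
Partial fractions: 1/((x-5)(x-10)) = A/(x-5) + B/(x-10)
A = -1/5, B = 1/5
∫ [-1/5· 1/(x-5) + 1/5· 1/(x-10)] dx
= (1/5)[ln|x-10| - ln|x-5|] + C

Answer: (1/5)·ln|(x-10)/(x-5)| + C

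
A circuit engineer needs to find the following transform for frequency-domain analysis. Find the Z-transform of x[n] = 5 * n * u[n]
Z{n * u[n]} = z/(z-1)^2
By linearity: Z{5 * n * u[n]} = 5z/(z-1)^2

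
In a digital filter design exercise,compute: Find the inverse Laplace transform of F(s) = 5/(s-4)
L^(-1){5/(s-a)} = c·e^(at)
Here a = 4, c = 5

Answer: 5e^(4t)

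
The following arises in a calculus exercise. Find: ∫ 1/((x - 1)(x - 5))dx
Partial fractions: 1/((x-1)(x-5)) = A/(x-1) + B/(x-5)
A = -1/4, B = 1/4
∫ [-1/4· 1/(x-1) + 1/4· 1/(x-5)] dx
= (1/4)[ln|x-5| - ln|x-1|] + C

Answer: (1/4)·ln|(x-5)/(x-1)| + C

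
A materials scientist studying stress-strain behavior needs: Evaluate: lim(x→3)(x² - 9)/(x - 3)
Factor: (x² - 9)=(x-3)(x+3)
Cancel (x-3): lim(x→3) (x+3)=6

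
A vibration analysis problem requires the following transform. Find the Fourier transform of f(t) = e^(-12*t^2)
The Fourier transform of a Gaussian e^(-a*t^2) is sqrt(pi/a)*e^(-omega^2/(4a)).
With a = 12: F(omega) = sqrt(pi/12)*e^(-omega^2/48)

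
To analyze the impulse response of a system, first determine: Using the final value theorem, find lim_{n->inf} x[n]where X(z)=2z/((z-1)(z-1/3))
Final value theorem: lim x[n]=lim_{z->1} (z-1)*X(z)
(z-1)*X(z)=2z/(z-1/3)
As z->1: 2/(1 - 1/3)=2/(2/3)=3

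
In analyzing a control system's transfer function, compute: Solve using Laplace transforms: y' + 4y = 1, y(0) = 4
Take L of both sides: sY(s) - 4 + 4Y(s)=1/s
Y(s)(s + 4)=1/s + 4
Y(s)=1/(s(s + 4)) + 4/(s + 4)
Partial fractions: 1/(s(s + 4))=(1/4)/s - (1/4)/(s + 4)
So Y(s)=(1/4)/s + (15/4)/(s + 4)
Inverse transform (L^(-1){1/s}=1, L^(-1){1/(s + 4)}=e^(-4t)):

Answer: y(t)=1/4 + (15/4)·e^(-4t)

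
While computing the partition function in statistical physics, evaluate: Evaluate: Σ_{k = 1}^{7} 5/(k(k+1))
Partial fractions: 5/(k(k + 1))=5/k - 5/(k + 1)
Telescoping sum: 5(1 - 1/8)=5·7/8

Answer: 35/8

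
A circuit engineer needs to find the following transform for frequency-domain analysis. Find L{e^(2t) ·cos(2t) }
First shifting: L{e^(at)f(t)}=F(s-a)
L{cos(2t)}=s/(s²+4)
Shift: (s-2)/((s-2)²+4)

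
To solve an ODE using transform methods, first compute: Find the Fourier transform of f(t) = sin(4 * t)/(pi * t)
sin(W*t)/(pi*t)=(W/pi)*sinc(W*t/pi) is the impulse response of the ideal low-pass filter with cutoff W (here W=4).
Its Fourier transform is a rectangular function:
F(omega)=1 for |omega| < 4, 0 otherwise

Answer: rect(omega/8) [i.e., 1 for |omega| < 4, 0 otherwise]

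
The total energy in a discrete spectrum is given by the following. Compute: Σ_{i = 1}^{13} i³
Using formula: Σ i^3 = [n(n + 1)/2]² = [13·14/2]² = 8281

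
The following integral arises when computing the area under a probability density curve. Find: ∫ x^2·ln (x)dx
By parts: u = ln(x), dv = x^2 dx
du = 1/x dx, v = x^3/3
= x^3·ln(x)/3 - ∫ x^2/3 dx
= x^3·ln(x)/3 - x^3/9 + C

Answer: x^3(ln(x)/3 - 1/9) + C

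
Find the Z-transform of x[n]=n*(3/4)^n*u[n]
Using the property Z{n * a^n * u[n]} = az/(z-a)^2
With a = 3/4: X(z) = (3/4)z/(z - 3/4)^2, |z| > 3/4

Answer: (3/4)z/(z - 3/4)^2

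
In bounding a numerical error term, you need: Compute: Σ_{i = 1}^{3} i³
Using formula: Σ i^3=[n(n+1)/2]²=[3·4/2]²=36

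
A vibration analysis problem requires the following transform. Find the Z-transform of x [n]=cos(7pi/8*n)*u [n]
Z{cos(w0 * n) * u[n]} = z(z - cos(w0))/(z^2-2z * cos(w0)+1)
With w0 = 7pi/8: X(z) = z(z - cos(7pi/8))/(z^2-2z * cos(7pi/8)+1)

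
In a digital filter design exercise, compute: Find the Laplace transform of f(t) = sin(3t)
L{sin(wt)} = w/(s²+w²)
L{sin(3t)} = 3/(s²+9)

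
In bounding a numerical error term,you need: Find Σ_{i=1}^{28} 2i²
= 2·n(n+1)(2n+1)/6 = 2·28·29·57/6 = 15428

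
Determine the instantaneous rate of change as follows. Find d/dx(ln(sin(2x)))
Chain rule: d/dx[ln(u)] = u'/u where u = sin(2x)
u' = 2cos(2x)

Answer: (2cos(2x))/(sin(2x))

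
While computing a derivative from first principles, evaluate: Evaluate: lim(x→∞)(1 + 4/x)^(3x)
Rewrite as [(1+4/x)^x]^3.
lim(1+4/x)^x=e^4, so limit=(e^4)^3=e^12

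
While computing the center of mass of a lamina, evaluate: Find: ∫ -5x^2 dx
Using power rule: ∫ -5x^2 dx = -5/3 x^3+C = (-5/3)x^3+C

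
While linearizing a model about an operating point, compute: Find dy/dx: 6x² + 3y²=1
Differentiate: 12x+6y·(dy/dx)=0
dy/dx=-12x/(6y)=-2·(x/y)

Answer: dy/dx=-2·(x/y)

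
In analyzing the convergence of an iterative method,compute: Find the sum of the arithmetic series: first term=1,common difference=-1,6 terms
Last term: a_n = 1 + (6 - 1)·-1 = -4
Sum = n(a_1 + a_n)/2 = 6(1 + (-4))/2 = -9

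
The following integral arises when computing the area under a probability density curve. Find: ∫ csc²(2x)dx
Since d/dx[-cot(2x)]=2csc²(2x), integral=-cot(2x)/2+C

Answer: (-1/2)cot(2x)+C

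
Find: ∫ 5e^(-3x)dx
Since d/dx[e^(-3x)]=-3e^(-3x), we get -5/3 e^(-3x)+C

Answer: (-5/3)e^(-3x)+C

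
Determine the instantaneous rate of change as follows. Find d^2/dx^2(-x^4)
Apply power rule 2 times:
d^1: -4x^3
d^2: -12x^2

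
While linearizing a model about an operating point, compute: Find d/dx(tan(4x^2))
Chain rule: d/dx[tan(u)] = sec²(u)·u' where u = 4x^2
u' = 8x

Answer: 8x·sec²(4x^2)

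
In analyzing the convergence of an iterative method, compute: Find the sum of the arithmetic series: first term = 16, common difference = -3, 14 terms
Last term: a_n=16 + (14 - 1)·-3=-23
Sum=n(a_1 + a_n)/2=14(16 + (-23))/2=-49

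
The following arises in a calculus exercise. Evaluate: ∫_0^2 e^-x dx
Antiderivative: -e^-x
Evaluate: -(e^-2-1)

Answer: (e^-2-1)/(-1)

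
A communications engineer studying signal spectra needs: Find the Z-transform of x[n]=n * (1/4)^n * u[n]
Using the property Z{n*a^n*u[n]} = az/(z-a)^2
With a = 1/4: X(z) = (1/4)z/(z - 1/4)^2, |z| > 1/4

Answer: (1/4)z/(z - 1/4)^2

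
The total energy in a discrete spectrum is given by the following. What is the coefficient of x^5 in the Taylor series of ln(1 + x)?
ln(1 + x)=Σ (-1)^(n + 1) x^n/n
Coefficient of x^5=(-1)^6/5=1/5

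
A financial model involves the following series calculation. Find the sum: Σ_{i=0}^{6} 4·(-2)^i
Geometric series: S=a(1 - r^n)/(1 - r)
a=4, r=-2, n=7
S=4(1 + 128)/3=172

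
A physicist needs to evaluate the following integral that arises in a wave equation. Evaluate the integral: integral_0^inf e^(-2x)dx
integral_0^inf e^(-2x) dx=[-1/2*e^(-2x)]_0^inf
=0 - (-1/2)=1/2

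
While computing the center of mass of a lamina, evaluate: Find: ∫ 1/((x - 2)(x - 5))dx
Partial fractions: 1/((x-2)(x-5)) = A/(x-2)+B/(x-5)
A = -1/3, B = 1/3
∫ [-1/3· 1/(x-2)+1/3· 1/(x-5)] dx
= (1/3)[ln|x-5| - ln|x-2|]+C

Answer: (1/3)·ln|(x-5)/(x-2)|+C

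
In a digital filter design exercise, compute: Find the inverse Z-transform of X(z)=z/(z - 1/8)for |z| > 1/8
Standard pair: z/(z-a) <-> a^n * u[n] for causal signals
With a = 1/8: x[n] = (1/8)^n * u[n]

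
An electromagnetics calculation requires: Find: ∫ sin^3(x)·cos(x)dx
Let u = sin(x), du = cos(x) dx
∫ u^3 du = u^4/4+C

Answer: sin^4(x)/4+C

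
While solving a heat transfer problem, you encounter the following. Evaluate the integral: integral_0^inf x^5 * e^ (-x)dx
This is a Gamma integral. Substitute u=1x:
integral_0^inf x^5 * e^(-x) dx=(1/1^6) integral_0^inf u^5 * e^(-u) du
=Gamma(6)/1^6=5!/1^6=120/1

Answer: 120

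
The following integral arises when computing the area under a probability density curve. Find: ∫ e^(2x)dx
Since d/dx[e^(2x)]=2e^(2x), we get 1/2 e^(2x) + C

Answer: (1/2)e^(2x) + C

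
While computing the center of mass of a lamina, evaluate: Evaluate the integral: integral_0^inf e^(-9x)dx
integral_0^inf e^(-9x) dx=[-1/9*e^(-9x)]_0^inf
=0 - (-1/9)=1/9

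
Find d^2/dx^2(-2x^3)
Apply power rule 2 times:
d^1: -6x^2
d^2: -12x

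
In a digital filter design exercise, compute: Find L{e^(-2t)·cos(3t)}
First shifting: L{e^(at)f(t)} = F(s-a)
L{cos(3t)} = s/(s² + 9)
Shift: (s + 2)/((s + 2)² + 9)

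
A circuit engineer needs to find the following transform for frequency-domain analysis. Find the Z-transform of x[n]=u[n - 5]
Using the time-shift property: Z{u[n-5]}=z^(-5)*z/(z-1)
=z^(-4)/(z-1)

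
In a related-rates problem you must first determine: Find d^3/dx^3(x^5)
Apply power rule 3 times:
d^1: 5x^4
d^2: 20x^3
d^3: 60x^2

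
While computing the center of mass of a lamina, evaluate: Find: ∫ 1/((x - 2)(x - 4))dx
Partial fractions: 1/((x-2)(x-4))=A/(x-2) + B/(x-4)
A=-1/2, B=1/2
∫ [-1/2· 1/(x-2) + 1/2· 1/(x-4)] dx
=(1/2)[ln|x-4| - ln|x-2|] + C

Answer: (1/2)·ln|(x-4)/(x-2)| + C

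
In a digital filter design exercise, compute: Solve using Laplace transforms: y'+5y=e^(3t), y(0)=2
Take L: sY - 2 + 5Y=1/(s-3)
Y(s + 5)=1/(s-3) + 2
Y=1/((s-3)(s + 5)) + 2/(s + 5)
Partial fractions: 1/((s-3)(s + 5))=(1/8)/(s-3) - (1/8)/(s + 5)
So Y=(1/8)/(s-3) + (15/8)/(s + 5)
Inverse Laplace transform (L^(-1){1/(s-3)}=e^(3t), L^(-1){1/(s + 5)}=e^(-5t)):

Answer: y(t)=(1/8)·e^(3t) + (15/8)·e^(-5t)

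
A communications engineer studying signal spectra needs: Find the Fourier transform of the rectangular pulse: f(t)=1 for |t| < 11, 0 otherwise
F(omega)=integral from -11 to 11 of e^(-j*omega*t) dt
=2*sin(11*omega)/omega=22*sinc(11*omega/pi)

Answer: 2*sin(11*omega)/omega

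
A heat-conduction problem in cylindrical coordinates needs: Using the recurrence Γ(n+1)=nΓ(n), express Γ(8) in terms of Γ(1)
Γ(8) = 7Γ(7) = 7·6Γ(6) = ... = 7!·Γ(1) = 5040·Γ(1)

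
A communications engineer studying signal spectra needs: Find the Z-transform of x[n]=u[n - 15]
Using the time-shift property: Z{u[n-15]} = z^(-15)*z/(z-1)
= z^(-14)/(z-1)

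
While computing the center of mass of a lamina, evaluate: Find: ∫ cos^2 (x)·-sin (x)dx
Let u=cos(x), du=-sin(x) dx
∫ u^2 du=u^3/3+C

Answer: cos^3(x)/3+C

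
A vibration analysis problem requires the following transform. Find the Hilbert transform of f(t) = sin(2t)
The Hilbert transform shifts each frequency component by -pi/2.
H{sin(wt)}=-cos(wt)
With w=2: H{sin(2t)}=-cos(2t)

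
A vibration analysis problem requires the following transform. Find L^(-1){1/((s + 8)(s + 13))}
Partial fractions: 1/((s + 8)(s + 13)) = A/(s + 8) + B/(s + 13)
Cover-up: A = 1/(s + 13)|_{s = -8} = 1/5; B = 1/(s + 8)|_{s = -13} = -1/5
L^(-1) = (1/5)e^(-8t) - (1/5)e^(-13t)

Answer: (1/5)(e^(-8t) - e^(-13t))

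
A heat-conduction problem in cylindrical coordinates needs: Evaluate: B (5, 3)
B(x,y)=Γ(x)Γ(y)/Γ(x+y)=(x-1)!(y-1)!/(x+y-1)!
B(5,3)=4!·2!/7!=1/105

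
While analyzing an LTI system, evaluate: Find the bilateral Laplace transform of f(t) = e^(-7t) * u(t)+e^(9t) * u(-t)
For e^(-7t) * u(t): L = 1/(s + 7), Re(s) > -7
For e^(9t) * u(-t): L = -1/(s-9), Re(s) < 9
Combined: F(s) = 1/(s + 7) - 1/(s-9), -7 < Re(s) < 9

Answer: 1/(s + 7) - 1/(s-9), ROC: -7 < Re(s) < 9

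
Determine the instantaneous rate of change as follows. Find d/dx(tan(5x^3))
Chain rule: d/dx[tan(u)] = sec²(u)·u' where u = 5x^3
u' = 15x^2

Answer: 15x^2·sec²(5x^3)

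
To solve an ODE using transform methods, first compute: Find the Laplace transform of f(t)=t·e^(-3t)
L{t·e^(at)}=1/(s-a)²
L{t·e^(-3t)}=1/(s + 3)²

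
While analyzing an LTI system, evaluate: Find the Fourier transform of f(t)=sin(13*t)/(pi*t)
sin(W*t)/(pi*t) = (W/pi)*sinc(W*t/pi) is the impulse response of the ideal low-pass filter with cutoff W (here W = 13).
Its Fourier transform is a rectangular function:
F(omega) = 1 for |omega| < 13, 0 otherwise

Answer: rect(omega/26) [i.e., 1 for |omega| < 13, 0 otherwise]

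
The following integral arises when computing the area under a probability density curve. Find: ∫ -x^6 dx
Using power rule: ∫ -x^6 dx = -1/7 x^7 + C = (-1/7)x^7 + C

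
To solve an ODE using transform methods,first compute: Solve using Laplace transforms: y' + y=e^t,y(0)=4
Take L: sY - 4+Y = 1/(s-1)
Y(s+1) = 1/(s-1)+4
Y = 1/((s-1)(s+1))+4/(s+1)
Partial fractions: 1/((s-1)(s+1)) = (1/2)/(s-1) - (1/2)/(s+1)
So Y = (1/2)/(s-1)+(7/2)/(s+1)
Inverse Laplace transform (L^(-1){1/(s-1)} = e^t, L^(-1){1/(s+1)} = e^(-t)):

Answer: y(t) = (1/2)·e^t+(7/2)·e^(-t)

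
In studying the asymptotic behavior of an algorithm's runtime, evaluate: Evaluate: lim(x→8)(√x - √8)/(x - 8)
Multiply by conjugate (√x + √8)/(√x + √8):
= (x - 8)/((x - 8)(√x + √8)) = 1/(√x + √8)
As x → 8: 1/(2√8)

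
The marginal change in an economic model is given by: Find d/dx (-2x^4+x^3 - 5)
Power rule: d/dx(ax^n) = n·a·x^(n-1)
Term by term: -8·x^3+3·x^2

Answer: -8x^3+3x^2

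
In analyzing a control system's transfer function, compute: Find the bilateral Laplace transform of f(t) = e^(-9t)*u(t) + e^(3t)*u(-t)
For e^(-9t) * u(t): L = 1/(s + 9), Re(s) > -9
For e^(3t) * u(-t): L = -1/(s-3), Re(s) < 3
Combined: F(s) = 1/(s + 9) - 1/(s-3), -9 < Re(s) < 3

Answer: 1/(s + 9) - 1/(s-3), ROC: -9 < Re(s) < 3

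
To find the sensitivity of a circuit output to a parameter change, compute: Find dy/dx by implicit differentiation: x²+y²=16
Differentiate both sides: 2x + 2y·(dy/dx) = 0
Solve: dy/dx = -2x/(2y) = -x/y

Answer: dy/dx = -x/y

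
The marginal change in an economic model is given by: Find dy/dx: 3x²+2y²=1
Differentiate: 6x + 4y·(dy/dx) = 0
dy/dx = -6x/(4y) = -(3/2)·(x/y)

Answer: dy/dx = -(3/2)·(x/y)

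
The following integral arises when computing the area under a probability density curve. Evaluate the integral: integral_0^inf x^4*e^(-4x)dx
This is a Gamma integral. Substitute u=4x (du=4 dx):
integral_0^inf x^4 * e^(-4x) dx=(1/4^5) integral_0^inf u^4 * e^(-u) du
=Gamma(5)/4^5=4!/4^5=24/1024

Answer: 3/128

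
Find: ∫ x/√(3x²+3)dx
Let u = 3x²+3, du = 6x dx
∫ (1/6)·u^(-1/2) du = √u/3+C

Answer: √(3x²+3)/3+C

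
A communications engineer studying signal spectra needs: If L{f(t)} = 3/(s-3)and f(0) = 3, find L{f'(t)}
L{f'(t)} = s·F(s) - f(0) = 3s/(s-3) - 3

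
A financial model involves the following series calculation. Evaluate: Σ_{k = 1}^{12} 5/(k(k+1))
Partial fractions: 5/(k(k + 1)) = 5/k - 5/(k + 1)
Telescoping sum: 5(1 - 1/13) = 5·12/13

Answer: 60/13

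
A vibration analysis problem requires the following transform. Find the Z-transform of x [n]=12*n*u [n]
Z{n * u[n]}=z/(z-1)^2
By linearity: Z{12 * n * u[n]}=12z/(z-1)^2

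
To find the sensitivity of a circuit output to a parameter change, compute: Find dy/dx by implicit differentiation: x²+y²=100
Differentiate both sides: 2x+2y·(dy/dx)=0
Solve: dy/dx=-2x/(2y)=-x/y

Answer: dy/dx=-x/y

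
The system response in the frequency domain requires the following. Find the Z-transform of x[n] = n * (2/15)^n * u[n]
Using the property Z{n*a^n*u[n]} = az/(z-a)^2
With a = 2/15: X(z) = (2/15)z/(z - 2/15)^2, |z| > 2/15

Answer: (2/15)z/(z - 2/15)^2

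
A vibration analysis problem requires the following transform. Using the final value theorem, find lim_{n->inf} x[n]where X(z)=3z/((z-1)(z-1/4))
Final value theorem: lim x[n] = lim_{z->1} (z-1) * X(z)
(z-1) * X(z) = 3z/(z-1/4)
As z->1: 3/(1-1/4) = 3/(3/4) = 4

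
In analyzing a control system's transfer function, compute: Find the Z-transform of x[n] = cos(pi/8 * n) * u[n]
Z{cos(w0*n)*u[n]}=z(z - cos(w0))/(z^2-2z*cos(w0)+1)
With w0=pi/8: X(z)=z(z - cos(pi/8))/(z^2-2z*cos(pi/8)+1)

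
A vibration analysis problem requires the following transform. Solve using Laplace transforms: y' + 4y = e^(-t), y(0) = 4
Take L: sY - 4 + 4Y = 1/(s + 1)
Y(s + 4) = 1/(s + 1) + 4
Y = 1/((s + 1)(s + 4)) + 4/(s + 4)
Partial fractions: 1/((s + 1)(s + 4)) = (1/3)/(s + 1) - (1/3)/(s + 4)
So Y = (1/3)/(s + 1) + (11/3)/(s + 4)
Inverse Laplace transform (L^(-1){1/(s + 1)} = e^(-t), L^(-1){1/(s + 4)} = e^(-4t)):

Answer: y(t) = (1/3)·e^(-t) + (11/3)·e^(-4t)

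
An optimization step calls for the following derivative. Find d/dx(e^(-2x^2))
Chain rule: d/dx[e^u]=e^u · u' where u=-2x^2
u'=-4x

Answer: -4x·e^(-2x^2)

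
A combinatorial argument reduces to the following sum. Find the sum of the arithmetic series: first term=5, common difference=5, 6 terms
Last term: a_n = 5+(6-1)·5 = 30
Sum = n(a_1+a_n)/2 = 6(5+30)/2 = 105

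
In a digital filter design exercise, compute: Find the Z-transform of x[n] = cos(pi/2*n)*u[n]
Z{cos(w0 * n) * u[n]}=z(z - cos(w0))/(z^2 - 2z * cos(w0) + 1)
With w0=pi/2: X(z)=z(z - cos(pi/2))/(z^2 - 2z * cos(pi/2) + 1)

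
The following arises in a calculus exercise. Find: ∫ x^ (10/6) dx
Power rule: ∫ x^(5/3) dx=x^(8/3)/(8/3)+C

Answer: (3/8)·x^(8/3)+C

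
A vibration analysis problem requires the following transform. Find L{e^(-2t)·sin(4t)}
First shifting: L{e^(at)f(t)} = F(s-a)
L{sin(4t)} = 4/(s² + 16)
Shift: 4/((s + 2)² + 16)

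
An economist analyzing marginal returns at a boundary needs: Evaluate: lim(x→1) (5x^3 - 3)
Polynomial is continuous, so substitute x = 1:
5·1^3-3 = 2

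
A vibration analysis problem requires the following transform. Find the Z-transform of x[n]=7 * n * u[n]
Z{n*u[n]}=z/(z-1)^2
By linearity: Z{7*n*u[n]}=7z/(z-1)^2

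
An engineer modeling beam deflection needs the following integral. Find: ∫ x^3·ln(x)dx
By parts: u=ln(x), dv=x^3 dx
du=1/x dx, v=x^4/4
=x^4·ln(x)/4 - ∫ x^3/4 dx
=x^4·ln(x)/4 - x^4/16 + C

Answer: x^4(ln(x)/4 - 1/16) + C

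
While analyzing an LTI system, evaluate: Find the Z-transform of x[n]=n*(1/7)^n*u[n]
Using the property Z{n*a^n*u[n]} = az/(z-a)^2
With a = 1/7: X(z) = (1/7)z/(z - 1/7)^2, |z| > 1/7

Answer: (1/7)z/(z - 1/7)^2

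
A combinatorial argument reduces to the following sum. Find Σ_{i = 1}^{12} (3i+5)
= 3·Σ i + 5·12 = 3·78 + 60 = 294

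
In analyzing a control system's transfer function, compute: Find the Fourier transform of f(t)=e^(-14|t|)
Using the standard pair: F{e^(-a|t|)}=2a/(a^2+omega^2)
With a=14: F(omega)=28/(196+omega^2)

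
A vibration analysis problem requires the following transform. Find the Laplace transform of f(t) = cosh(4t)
L{cosh(at)}=s/(s²-a²)
L{cosh(4t)}=s/(s²-16)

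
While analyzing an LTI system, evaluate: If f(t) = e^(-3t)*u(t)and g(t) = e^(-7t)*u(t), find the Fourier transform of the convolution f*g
By the convolution theorem: F{f * g}=F(omega) * G(omega)
F(omega)=1/(3 + j * omega), G(omega)=1/(7 + j * omega)
F{f * g}=1/((3 + j * omega)(7 + j * omega))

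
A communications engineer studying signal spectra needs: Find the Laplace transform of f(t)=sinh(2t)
L{sinh(at)}=a/(s²-a²)
L{sinh(2t)}=2/(s²-4)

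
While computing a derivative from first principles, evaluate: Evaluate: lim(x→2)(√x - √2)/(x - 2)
Multiply by conjugate (√x + √2)/(√x + √2):
=(x - 2)/((x - 2)(√x + √2))=1/(√x + √2)
As x → 2: 1/(2√2)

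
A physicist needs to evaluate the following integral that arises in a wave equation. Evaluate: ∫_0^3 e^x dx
Antiderivative: e^x
Evaluate: (e^3-1)

Answer: e^3-1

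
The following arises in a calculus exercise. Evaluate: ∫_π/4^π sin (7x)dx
Antiderivative: -cos(7x)/7
Evaluate at bounds: [-cos(7·π)/7] - [-cos(7·π/4)/7]
=(-(-1)+(√2/2))/7=1/7+√2/14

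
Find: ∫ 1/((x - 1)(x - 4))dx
Partial fractions: 1/((x-1)(x-4))=A/(x-1)+B/(x-4)
A=-1/3, B=1/3
∫ [-1/3· 1/(x-1)+1/3· 1/(x-4)] dx
=(1/3)[ln|x-4| - ln|x-1|]+C

Answer: (1/3)·ln|(x-4)/(x-1)|+C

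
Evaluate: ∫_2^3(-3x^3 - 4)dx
Step 1: Find antiderivative F(x)=(-3/4)x^4 - 4x
Step 2: F(3) - F(2)=-291/4 - (-20)=-211/4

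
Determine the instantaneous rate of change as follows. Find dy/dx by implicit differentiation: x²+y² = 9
Differentiate both sides: 2x + 2y·(dy/dx)=0
Solve: dy/dx=-2x/(2y)=-x/y

Answer: dy/dx=-x/y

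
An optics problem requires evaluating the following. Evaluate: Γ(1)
Γ(n)=(n-1)! for positive integers
Γ(1)=0!=1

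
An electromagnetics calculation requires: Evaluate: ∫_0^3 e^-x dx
Antiderivative: -e^-x
Evaluate: -(e^-3-1)

Answer: (e^-3-1)/(-1)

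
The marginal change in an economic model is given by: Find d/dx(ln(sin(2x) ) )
Chain rule: d/dx[ln(u)] = u'/u where u = sin(2x)
u' = 2cos(2x)

Answer: (2cos(2x))/(sin(2x))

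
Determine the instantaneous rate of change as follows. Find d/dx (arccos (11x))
d/dx[arccos(u)] = -u'/√(1-u²), u = 11x, u' = 11

Answer: -11/√(1 - 121x²)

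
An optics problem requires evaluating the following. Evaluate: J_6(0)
J_n(0) = 0 for all n > 0 (Bessel function of first kind)
J_6(0) = 0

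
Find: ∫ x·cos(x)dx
By parts: u=x, dv=cos(x) dx
du=dx, v=sin(x)
=x·sin(x)+cos(x)+C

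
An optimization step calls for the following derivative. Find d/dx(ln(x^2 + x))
Chain rule: d/dx[ln(u)] = u'/u where u = x^2 + x
u' = 2x + 1

Answer: (2x + 1)/(x^2 + x)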